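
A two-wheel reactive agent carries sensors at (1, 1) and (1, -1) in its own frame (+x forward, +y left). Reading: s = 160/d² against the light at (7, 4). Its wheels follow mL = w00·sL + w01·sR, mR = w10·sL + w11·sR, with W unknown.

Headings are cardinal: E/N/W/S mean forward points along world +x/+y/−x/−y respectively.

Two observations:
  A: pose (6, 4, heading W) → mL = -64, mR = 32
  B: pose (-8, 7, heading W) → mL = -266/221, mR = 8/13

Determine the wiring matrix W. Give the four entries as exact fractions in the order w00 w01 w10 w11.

obs A: pose=(6,4,W) → sL=32, sR=32, mL=-64, mR=32
obs B: pose=(-8,7,W) → sL=8/13, sR=10/17, mL=-266/221, mR=8/13
sensor matrix S = [[32, 32], [8/13, 10/17]]; det S = -192/221
solve [mL_A; mL_B] = S·[w00; w01] and [mR_A; mR_B] = S·[w10; w11]:
  w00 = -1, w01 = -1, w10 = 1, w11 = 0

-1 -1 1 0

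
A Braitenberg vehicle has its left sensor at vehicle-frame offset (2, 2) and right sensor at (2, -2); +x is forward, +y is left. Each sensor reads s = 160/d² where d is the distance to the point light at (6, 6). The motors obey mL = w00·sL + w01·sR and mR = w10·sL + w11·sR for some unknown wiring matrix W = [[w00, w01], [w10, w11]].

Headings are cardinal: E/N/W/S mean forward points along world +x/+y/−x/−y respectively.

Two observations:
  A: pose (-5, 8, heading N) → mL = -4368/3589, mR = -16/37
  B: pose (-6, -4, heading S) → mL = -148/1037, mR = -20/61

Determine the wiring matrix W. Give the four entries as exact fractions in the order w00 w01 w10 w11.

1/2 -1 -1/2 0

obs A: pose=(-5,8,N) → sL=32/37, sR=160/97, mL=-4368/3589, mR=-16/37
obs B: pose=(-6,-4,S) → sL=40/61, sR=8/17, mL=-148/1037, mR=-20/61
sensor matrix S = [[32/37, 160/97], [40/61, 8/17]]; det S = -2510848/3721793
solve [mL_A; mL_B] = S·[w00; w01] and [mR_A; mR_B] = S·[w10; w11]:
  w00 = 1/2, w01 = -1, w10 = -1/2, w11 = 0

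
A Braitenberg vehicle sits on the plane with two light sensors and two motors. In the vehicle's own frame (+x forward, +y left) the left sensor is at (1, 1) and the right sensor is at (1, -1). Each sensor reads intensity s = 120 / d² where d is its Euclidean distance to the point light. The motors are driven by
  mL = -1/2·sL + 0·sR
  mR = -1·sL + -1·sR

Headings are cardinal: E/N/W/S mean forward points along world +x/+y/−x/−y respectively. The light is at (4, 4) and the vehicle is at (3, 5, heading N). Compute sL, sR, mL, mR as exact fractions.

left sensor world pos  = (2, 6); dL² = 8
right sensor world pos = (4, 6); dR² = 4
sL = 120/8 = 15
sR = 120/4 = 30
mL = -1/2·sL + 0·sR = -15/2
mR = -1·sL + -1·sR = -45

15 30 -15/2 -45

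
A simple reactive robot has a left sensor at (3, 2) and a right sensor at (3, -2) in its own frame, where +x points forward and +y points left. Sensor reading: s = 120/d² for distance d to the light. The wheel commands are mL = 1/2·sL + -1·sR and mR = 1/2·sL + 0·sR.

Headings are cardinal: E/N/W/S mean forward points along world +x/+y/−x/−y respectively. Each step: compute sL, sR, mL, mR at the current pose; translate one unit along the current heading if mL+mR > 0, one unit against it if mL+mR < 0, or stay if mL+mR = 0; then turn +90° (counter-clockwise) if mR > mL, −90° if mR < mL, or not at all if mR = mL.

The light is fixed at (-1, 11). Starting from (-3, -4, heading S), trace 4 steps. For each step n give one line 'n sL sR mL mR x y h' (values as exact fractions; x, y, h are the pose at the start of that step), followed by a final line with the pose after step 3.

0 10/27 6/17 -77/459 5/27 -3 -4 S
1 120/197 24/65 -828/12805 60/197 -3 -5 E
2 60/89 12/17 -558/1513 30/89 -2 -5 N
3 120/377 120/241 -30780/90857 60/377 -2 -6 W
final -1 -6 S

n=0: pose=(-3,-4,S); sL=10/27, sR=6/17; mL=-77/459, mR=5/27; mL+mR=8/459 → advance +1; mR−mL=6/17 → turn +1·90°
n=1: pose=(-3,-5,E); sL=120/197, sR=24/65; mL=-828/12805, mR=60/197; mL+mR=3072/12805 → advance +1; mR−mL=24/65 → turn +1·90°
n=2: pose=(-2,-5,N); sL=60/89, sR=12/17; mL=-558/1513, mR=30/89; mL+mR=-48/1513 → advance -1; mR−mL=12/17 → turn +1·90°
n=3: pose=(-2,-6,W); sL=120/377, sR=120/241; mL=-30780/90857, mR=60/377; mL+mR=-16320/90857 → advance -1; mR−mL=120/241 → turn +1·90°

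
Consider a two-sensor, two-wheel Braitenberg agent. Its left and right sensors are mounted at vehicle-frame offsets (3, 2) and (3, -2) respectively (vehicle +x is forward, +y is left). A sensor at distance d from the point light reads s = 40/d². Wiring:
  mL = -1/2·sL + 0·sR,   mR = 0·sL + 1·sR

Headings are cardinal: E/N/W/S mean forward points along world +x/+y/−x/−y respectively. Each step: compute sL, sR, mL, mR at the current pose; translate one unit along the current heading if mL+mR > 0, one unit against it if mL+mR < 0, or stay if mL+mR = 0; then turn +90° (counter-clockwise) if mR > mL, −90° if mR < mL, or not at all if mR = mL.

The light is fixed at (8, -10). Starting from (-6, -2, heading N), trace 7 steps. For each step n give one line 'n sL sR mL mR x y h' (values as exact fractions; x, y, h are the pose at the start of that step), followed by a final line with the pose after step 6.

n=0: pose=(-6,-2,N); sL=40/377, sR=8/53; mL=-20/377, mR=8/53; mL+mR=1956/19981 → advance +1; mR−mL=4076/19981 → turn +1·90°
n=1: pose=(-6,-1,W); sL=20/169, sR=4/41; mL=-10/169, mR=4/41; mL+mR=266/6929 → advance +1; mR−mL=1086/6929 → turn +1·90°
n=2: pose=(-7,-1,S); sL=8/41, sR=8/65; mL=-4/41, mR=8/65; mL+mR=68/2665 → advance +1; mR−mL=588/2665 → turn +1·90°
n=3: pose=(-7,-2,E); sL=10/61, sR=2/9; mL=-5/61, mR=2/9; mL+mR=77/549 → advance +1; mR−mL=167/549 → turn +1·90°
n=4: pose=(-6,-2,N); sL=40/377, sR=8/53; mL=-20/377, mR=8/53; mL+mR=1956/19981 → advance +1; mR−mL=4076/19981 → turn +1·90°
n=5: pose=(-6,-1,W); sL=20/169, sR=4/41; mL=-10/169, mR=4/41; mL+mR=266/6929 → advance +1; mR−mL=1086/6929 → turn +1·90°
n=6: pose=(-7,-1,S); sL=8/41, sR=8/65; mL=-4/41, mR=8/65; mL+mR=68/2665 → advance +1; mR−mL=588/2665 → turn +1·90°

0 40/377 8/53 -20/377 8/53 -6 -2 N
1 20/169 4/41 -10/169 4/41 -6 -1 W
2 8/41 8/65 -4/41 8/65 -7 -1 S
3 10/61 2/9 -5/61 2/9 -7 -2 E
4 40/377 8/53 -20/377 8/53 -6 -2 N
5 20/169 4/41 -10/169 4/41 -6 -1 W
6 8/41 8/65 -4/41 8/65 -7 -1 S
final -7 -2 E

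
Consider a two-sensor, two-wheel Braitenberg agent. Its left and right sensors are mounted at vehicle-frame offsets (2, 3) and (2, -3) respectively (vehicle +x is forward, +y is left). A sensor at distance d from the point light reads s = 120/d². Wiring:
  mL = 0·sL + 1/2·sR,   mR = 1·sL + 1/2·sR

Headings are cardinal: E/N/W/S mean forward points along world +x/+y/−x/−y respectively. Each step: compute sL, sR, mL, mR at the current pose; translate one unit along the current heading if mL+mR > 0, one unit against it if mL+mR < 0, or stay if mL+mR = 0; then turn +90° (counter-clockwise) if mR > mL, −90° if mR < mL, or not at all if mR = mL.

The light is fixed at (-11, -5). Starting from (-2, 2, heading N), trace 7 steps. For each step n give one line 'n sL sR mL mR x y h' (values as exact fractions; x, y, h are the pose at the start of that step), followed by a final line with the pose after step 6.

0 40/39 8/15 4/15 84/65 -2 2 N
1 60/37 12/17 6/17 1242/629 -2 3 W
2 120/157 120/61 60/61 16740/9577 -3 3 S
3 3/5 30/29 15/29 162/145 -3 2 E
4 40/39 8/15 4/15 84/65 -2 2 N
5 60/37 12/17 6/17 1242/629 -2 3 W
6 120/157 120/61 60/61 16740/9577 -3 3 S
final -3 2 E

n=0: pose=(-2,2,N); sL=40/39, sR=8/15; mL=4/15, mR=84/65; mL+mR=304/195 → advance +1; mR−mL=40/39 → turn +1·90°
n=1: pose=(-2,3,W); sL=60/37, sR=12/17; mL=6/17, mR=1242/629; mL+mR=1464/629 → advance +1; mR−mL=60/37 → turn +1·90°
n=2: pose=(-3,3,S); sL=120/157, sR=120/61; mL=60/61, mR=16740/9577; mL+mR=26160/9577 → advance +1; mR−mL=120/157 → turn +1·90°
n=3: pose=(-3,2,E); sL=3/5, sR=30/29; mL=15/29, mR=162/145; mL+mR=237/145 → advance +1; mR−mL=3/5 → turn +1·90°
n=4: pose=(-2,2,N); sL=40/39, sR=8/15; mL=4/15, mR=84/65; mL+mR=304/195 → advance +1; mR−mL=40/39 → turn +1·90°
n=5: pose=(-2,3,W); sL=60/37, sR=12/17; mL=6/17, mR=1242/629; mL+mR=1464/629 → advance +1; mR−mL=60/37 → turn +1·90°
n=6: pose=(-3,3,S); sL=120/157, sR=120/61; mL=60/61, mR=16740/9577; mL+mR=26160/9577 → advance +1; mR−mL=120/157 → turn +1·90°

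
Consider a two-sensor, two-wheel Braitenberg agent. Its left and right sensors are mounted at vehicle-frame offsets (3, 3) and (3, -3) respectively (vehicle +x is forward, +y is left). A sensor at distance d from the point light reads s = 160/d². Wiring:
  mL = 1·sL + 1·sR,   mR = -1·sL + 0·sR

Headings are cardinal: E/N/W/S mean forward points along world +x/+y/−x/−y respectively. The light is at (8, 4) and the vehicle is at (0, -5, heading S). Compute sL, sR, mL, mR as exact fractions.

160/169 32/53 13888/8957 -160/169

left sensor world pos  = (3, -8); dL² = 169
right sensor world pos = (-3, -8); dR² = 265
sL = 160/169 = 160/169
sR = 160/265 = 32/53
mL = 1·sL + 1·sR = 13888/8957
mR = -1·sL + 0·sR = -160/169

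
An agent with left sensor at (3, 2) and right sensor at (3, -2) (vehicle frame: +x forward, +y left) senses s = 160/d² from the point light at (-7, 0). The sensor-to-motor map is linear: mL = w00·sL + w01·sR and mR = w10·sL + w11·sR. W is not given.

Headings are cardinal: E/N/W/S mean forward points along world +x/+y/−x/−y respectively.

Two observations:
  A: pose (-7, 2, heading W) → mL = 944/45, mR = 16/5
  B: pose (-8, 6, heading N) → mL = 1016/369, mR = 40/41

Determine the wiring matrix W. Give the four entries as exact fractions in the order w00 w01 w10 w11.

1 1/2 0 1/2

obs A: pose=(-7,2,W) → sL=160/9, sR=32/5, mL=944/45, mR=16/5
obs B: pose=(-8,6,N) → sL=16/9, sR=80/41, mL=1016/369, mR=40/41
sensor matrix S = [[160/9, 32/5], [16/9, 80/41]]; det S = 14336/615
solve [mL_A; mL_B] = S·[w00; w01] and [mR_A; mR_B] = S·[w10; w11]:
  w00 = 1, w01 = 1/2, w10 = 0, w11 = 1/2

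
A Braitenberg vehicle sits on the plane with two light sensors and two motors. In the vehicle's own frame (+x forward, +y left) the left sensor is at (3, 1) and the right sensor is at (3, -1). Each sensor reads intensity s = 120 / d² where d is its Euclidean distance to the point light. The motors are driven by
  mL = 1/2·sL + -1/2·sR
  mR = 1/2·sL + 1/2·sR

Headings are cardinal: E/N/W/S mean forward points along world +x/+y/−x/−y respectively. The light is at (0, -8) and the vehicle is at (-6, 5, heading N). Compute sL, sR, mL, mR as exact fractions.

24/61 120/281 -288/17141 7032/17141

left sensor world pos  = (-7, 8); dL² = 305
right sensor world pos = (-5, 8); dR² = 281
sL = 120/305 = 24/61
sR = 120/281 = 120/281
mL = 1/2·sL + -1/2·sR = -288/17141
mR = 1/2·sL + 1/2·sR = 7032/17141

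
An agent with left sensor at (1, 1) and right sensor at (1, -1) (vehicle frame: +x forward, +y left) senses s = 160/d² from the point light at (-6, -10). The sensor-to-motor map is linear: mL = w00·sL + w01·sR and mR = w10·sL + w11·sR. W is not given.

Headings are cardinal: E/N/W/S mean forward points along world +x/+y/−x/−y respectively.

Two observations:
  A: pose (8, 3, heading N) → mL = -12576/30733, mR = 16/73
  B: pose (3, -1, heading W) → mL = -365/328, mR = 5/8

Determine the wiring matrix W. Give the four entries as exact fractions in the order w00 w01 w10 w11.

-1/2 -1/2 1/2 0

obs A: pose=(8,3,N) → sL=32/73, sR=160/421, mL=-12576/30733, mR=16/73
obs B: pose=(3,-1,W) → sL=5/4, sR=40/41, mL=-365/328, mR=5/8
sensor matrix S = [[32/73, 160/421], [5/4, 40/41]]; det S = -59720/1260053
solve [mL_A; mL_B] = S·[w00; w01] and [mR_A; mR_B] = S·[w10; w11]:
  w00 = -1/2, w01 = -1/2, w10 = 1/2, w11 = 0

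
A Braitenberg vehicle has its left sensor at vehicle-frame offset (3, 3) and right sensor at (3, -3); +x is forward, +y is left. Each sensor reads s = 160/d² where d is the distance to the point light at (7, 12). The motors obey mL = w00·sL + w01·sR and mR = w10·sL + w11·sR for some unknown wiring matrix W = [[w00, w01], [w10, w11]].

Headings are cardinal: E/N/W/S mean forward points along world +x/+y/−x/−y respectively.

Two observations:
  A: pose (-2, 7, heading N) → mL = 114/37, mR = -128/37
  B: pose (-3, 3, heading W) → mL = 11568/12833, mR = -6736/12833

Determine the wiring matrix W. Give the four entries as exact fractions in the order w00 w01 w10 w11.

obs A: pose=(-2,7,N) → sL=40/37, sR=4, mL=114/37, mR=-128/37
obs B: pose=(-3,3,W) → sL=160/313, sR=32/41, mL=11568/12833, mR=-6736/12833
sensor matrix S = [[40/37, 4], [160/313, 32/41]]; det S = -570240/474821
solve [mL_A; mL_B] = S·[w00; w01] and [mR_A; mR_B] = S·[w10; w11]:
  w00 = 1, w01 = 1/2, w10 = 1/2, w11 = -1

1 1/2 1/2 -1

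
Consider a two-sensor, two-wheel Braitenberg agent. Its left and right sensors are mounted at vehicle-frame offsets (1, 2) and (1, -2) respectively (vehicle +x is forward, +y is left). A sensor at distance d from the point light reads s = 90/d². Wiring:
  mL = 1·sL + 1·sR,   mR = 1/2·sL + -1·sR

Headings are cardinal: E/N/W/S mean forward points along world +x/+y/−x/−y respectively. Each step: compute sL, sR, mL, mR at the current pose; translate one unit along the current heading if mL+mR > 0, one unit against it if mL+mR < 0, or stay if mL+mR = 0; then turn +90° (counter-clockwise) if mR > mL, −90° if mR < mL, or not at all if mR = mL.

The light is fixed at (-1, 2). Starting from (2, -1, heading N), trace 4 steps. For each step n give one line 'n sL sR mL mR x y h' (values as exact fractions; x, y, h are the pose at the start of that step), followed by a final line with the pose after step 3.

0 18 90/29 612/29 171/29 2 -1 N
1 45/8 45/16 135/16 0 2 0 E
2 2 90/13 116/13 -77/13 3 0 S
3 45/17 9 198/17 -261/34 3 -1 W
final 2 -1 N

n=0: pose=(2,-1,N); sL=18, sR=90/29; mL=612/29, mR=171/29; mL+mR=27 → advance +1; mR−mL=-441/29 → turn -1·90°
n=1: pose=(2,0,E); sL=45/8, sR=45/16; mL=135/16, mR=0; mL+mR=135/16 → advance +1; mR−mL=-135/16 → turn -1·90°
n=2: pose=(3,0,S); sL=2, sR=90/13; mL=116/13, mR=-77/13; mL+mR=3 → advance +1; mR−mL=-193/13 → turn -1·90°
n=3: pose=(3,-1,W); sL=45/17, sR=9; mL=198/17, mR=-261/34; mL+mR=135/34 → advance +1; mR−mL=-657/34 → turn -1·90°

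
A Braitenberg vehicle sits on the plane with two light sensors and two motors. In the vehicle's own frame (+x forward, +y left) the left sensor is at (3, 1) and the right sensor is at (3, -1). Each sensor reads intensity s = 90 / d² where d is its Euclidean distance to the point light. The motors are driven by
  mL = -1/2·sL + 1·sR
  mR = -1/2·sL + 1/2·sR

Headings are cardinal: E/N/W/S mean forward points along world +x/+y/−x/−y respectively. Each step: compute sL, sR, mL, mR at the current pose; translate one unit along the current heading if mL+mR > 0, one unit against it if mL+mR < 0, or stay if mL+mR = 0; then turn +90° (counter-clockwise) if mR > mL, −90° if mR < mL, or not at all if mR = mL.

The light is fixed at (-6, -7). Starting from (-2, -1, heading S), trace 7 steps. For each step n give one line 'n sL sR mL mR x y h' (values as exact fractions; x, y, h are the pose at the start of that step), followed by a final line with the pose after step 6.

0 45/17 5 125/34 20/17 -2 -1 S
1 90/17 90/37 -135/629 -900/629 -2 -2 W
2 9/8 9/10 27/80 -9/80 -1 -2 N
3 90/113 90/89 6165/10057 1080/10057 -1 -1 E
4 45/29 45/17 1845/986 270/493 0 -1 S
5 18/5 2 1/5 -4/5 0 -2 W
6 9/10 45/64 81/320 -63/640 1 -2 N
final 1 -1 E

n=0: pose=(-2,-1,S); sL=45/17, sR=5; mL=125/34, mR=20/17; mL+mR=165/34 → advance +1; mR−mL=-5/2 → turn -1·90°
n=1: pose=(-2,-2,W); sL=90/17, sR=90/37; mL=-135/629, mR=-900/629; mL+mR=-1035/629 → advance -1; mR−mL=-45/37 → turn -1·90°
n=2: pose=(-1,-2,N); sL=9/8, sR=9/10; mL=27/80, mR=-9/80; mL+mR=9/40 → advance +1; mR−mL=-9/20 → turn -1·90°
n=3: pose=(-1,-1,E); sL=90/113, sR=90/89; mL=6165/10057, mR=1080/10057; mL+mR=7245/10057 → advance +1; mR−mL=-45/89 → turn -1·90°
n=4: pose=(0,-1,S); sL=45/29, sR=45/17; mL=1845/986, mR=270/493; mL+mR=2385/986 → advance +1; mR−mL=-45/34 → turn -1·90°
n=5: pose=(0,-2,W); sL=18/5, sR=2; mL=1/5, mR=-4/5; mL+mR=-3/5 → advance -1; mR−mL=-1 → turn -1·90°
n=6: pose=(1,-2,N); sL=9/10, sR=45/64; mL=81/320, mR=-63/640; mL+mR=99/640 → advance +1; mR−mL=-45/128 → turn -1·90°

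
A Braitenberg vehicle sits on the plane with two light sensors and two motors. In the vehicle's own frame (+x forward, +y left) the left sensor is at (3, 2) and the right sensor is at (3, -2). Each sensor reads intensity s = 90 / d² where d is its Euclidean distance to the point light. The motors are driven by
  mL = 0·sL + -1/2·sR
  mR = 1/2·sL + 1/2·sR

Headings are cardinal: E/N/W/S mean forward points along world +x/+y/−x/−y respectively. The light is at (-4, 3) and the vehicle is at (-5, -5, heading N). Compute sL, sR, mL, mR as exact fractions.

left sensor world pos  = (-7, -2); dL² = 34
right sensor world pos = (-3, -2); dR² = 26
sL = 90/34 = 45/17
sR = 90/26 = 45/13
mL = 0·sL + -1/2·sR = -45/26
mR = 1/2·sL + 1/2·sR = 675/221

45/17 45/13 -45/26 675/221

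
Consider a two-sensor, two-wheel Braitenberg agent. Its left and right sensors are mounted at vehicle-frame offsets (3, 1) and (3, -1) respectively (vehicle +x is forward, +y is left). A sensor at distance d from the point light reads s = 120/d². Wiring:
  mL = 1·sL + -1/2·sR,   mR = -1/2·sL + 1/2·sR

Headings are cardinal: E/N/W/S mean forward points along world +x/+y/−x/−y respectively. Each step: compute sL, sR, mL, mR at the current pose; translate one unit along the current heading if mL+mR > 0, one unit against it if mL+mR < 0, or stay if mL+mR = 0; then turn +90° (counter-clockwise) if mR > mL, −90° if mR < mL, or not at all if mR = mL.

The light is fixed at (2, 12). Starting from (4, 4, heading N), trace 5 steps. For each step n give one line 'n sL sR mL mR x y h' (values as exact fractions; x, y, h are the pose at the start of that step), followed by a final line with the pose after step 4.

0 60/13 60/17 630/221 -120/221 4 4 N
1 120/61 120/89 7020/5429 -1680/5429 4 5 E
2 30/29 15/13 345/754 45/754 5 5 S
3 40/27 120/49 340/1323 640/1323 5 4 W
4 12/13 60/61 342/793 24/793 4 4 S
final 4 3 W

n=0: pose=(4,4,N); sL=60/13, sR=60/17; mL=630/221, mR=-120/221; mL+mR=30/13 → advance +1; mR−mL=-750/221 → turn -1·90°
n=1: pose=(4,5,E); sL=120/61, sR=120/89; mL=7020/5429, mR=-1680/5429; mL+mR=60/61 → advance +1; mR−mL=-8700/5429 → turn -1·90°
n=2: pose=(5,5,S); sL=30/29, sR=15/13; mL=345/754, mR=45/754; mL+mR=15/29 → advance +1; mR−mL=-150/377 → turn -1·90°
n=3: pose=(5,4,W); sL=40/27, sR=120/49; mL=340/1323, mR=640/1323; mL+mR=20/27 → advance +1; mR−mL=100/441 → turn +1·90°
n=4: pose=(4,4,S); sL=12/13, sR=60/61; mL=342/793, mR=24/793; mL+mR=6/13 → advance +1; mR−mL=-318/793 → turn -1·90°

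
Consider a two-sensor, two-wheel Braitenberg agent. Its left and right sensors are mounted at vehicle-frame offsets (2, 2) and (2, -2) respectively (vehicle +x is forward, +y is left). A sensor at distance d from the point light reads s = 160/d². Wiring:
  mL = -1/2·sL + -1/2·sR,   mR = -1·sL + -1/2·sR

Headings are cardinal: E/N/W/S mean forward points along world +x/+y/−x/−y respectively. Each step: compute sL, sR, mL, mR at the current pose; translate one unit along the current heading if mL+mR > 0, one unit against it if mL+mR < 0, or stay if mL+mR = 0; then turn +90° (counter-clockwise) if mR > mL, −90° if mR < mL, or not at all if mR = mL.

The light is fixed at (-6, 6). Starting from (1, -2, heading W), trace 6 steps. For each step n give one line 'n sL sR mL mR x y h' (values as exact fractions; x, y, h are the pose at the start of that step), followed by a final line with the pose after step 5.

n=0: pose=(1,-2,W); sL=32/25, sR=160/61; mL=-2976/1525, mR=-3952/1525; mL+mR=-6928/1525 → advance -1; mR−mL=-16/25 → turn -1·90°
n=1: pose=(2,-2,N); sL=20/9, sR=20/17; mL=-260/153, mR=-430/153; mL+mR=-230/51 → advance -1; mR−mL=-10/9 → turn -1·90°
n=2: pose=(2,-3,E); sL=160/149, sR=160/221; mL=-29600/32929, mR=-47280/32929; mL+mR=-76880/32929 → advance -1; mR−mL=-80/149 → turn -1·90°
n=3: pose=(1,-3,S); sL=80/101, sR=80/73; mL=-6960/7373, mR=-9880/7373; mL+mR=-16840/7373 → advance -1; mR−mL=-40/101 → turn -1·90°
n=4: pose=(1,-2,W); sL=32/25, sR=160/61; mL=-2976/1525, mR=-3952/1525; mL+mR=-6928/1525 → advance -1; mR−mL=-16/25 → turn -1·90°
n=5: pose=(2,-2,N); sL=20/9, sR=20/17; mL=-260/153, mR=-430/153; mL+mR=-230/51 → advance -1; mR−mL=-10/9 → turn -1·90°

0 32/25 160/61 -2976/1525 -3952/1525 1 -2 W
1 20/9 20/17 -260/153 -430/153 2 -2 N
2 160/149 160/221 -29600/32929 -47280/32929 2 -3 E
3 80/101 80/73 -6960/7373 -9880/7373 1 -3 S
4 32/25 160/61 -2976/1525 -3952/1525 1 -2 W
5 20/9 20/17 -260/153 -430/153 2 -2 N
final 2 -3 E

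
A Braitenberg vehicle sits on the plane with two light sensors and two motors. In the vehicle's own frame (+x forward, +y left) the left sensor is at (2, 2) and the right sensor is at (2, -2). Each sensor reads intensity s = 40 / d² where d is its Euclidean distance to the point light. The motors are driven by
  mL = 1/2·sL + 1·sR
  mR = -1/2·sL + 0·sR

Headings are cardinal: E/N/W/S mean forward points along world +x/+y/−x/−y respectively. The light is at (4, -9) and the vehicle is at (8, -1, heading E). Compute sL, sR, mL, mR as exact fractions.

5/17 5/9 215/306 -5/34

left sensor world pos  = (10, 1); dL² = 136
right sensor world pos = (10, -3); dR² = 72
sL = 40/136 = 5/17
sR = 40/72 = 5/9
mL = 1/2·sL + 1·sR = 215/306
mR = -1/2·sL + 0·sR = -5/34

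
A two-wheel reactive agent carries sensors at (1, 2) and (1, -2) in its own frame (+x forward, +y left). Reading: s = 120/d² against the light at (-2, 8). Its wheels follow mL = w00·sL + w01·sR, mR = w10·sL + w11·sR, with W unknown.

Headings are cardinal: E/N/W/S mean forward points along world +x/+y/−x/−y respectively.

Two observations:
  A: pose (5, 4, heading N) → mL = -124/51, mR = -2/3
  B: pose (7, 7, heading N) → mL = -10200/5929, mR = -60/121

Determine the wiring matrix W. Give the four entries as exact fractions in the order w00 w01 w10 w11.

-1/2 -1/2 0 -1/2

obs A: pose=(5,4,N) → sL=60/17, sR=4/3, mL=-124/51, mR=-2/3
obs B: pose=(7,7,N) → sL=120/49, sR=120/121, mL=-10200/5929, mR=-60/121
sensor matrix S = [[60/17, 4/3], [120/49, 120/121]]; det S = 23680/100793
solve [mL_A; mL_B] = S·[w00; w01] and [mR_A; mR_B] = S·[w10; w11]:
  w00 = -1/2, w01 = -1/2, w10 = 0, w11 = -1/2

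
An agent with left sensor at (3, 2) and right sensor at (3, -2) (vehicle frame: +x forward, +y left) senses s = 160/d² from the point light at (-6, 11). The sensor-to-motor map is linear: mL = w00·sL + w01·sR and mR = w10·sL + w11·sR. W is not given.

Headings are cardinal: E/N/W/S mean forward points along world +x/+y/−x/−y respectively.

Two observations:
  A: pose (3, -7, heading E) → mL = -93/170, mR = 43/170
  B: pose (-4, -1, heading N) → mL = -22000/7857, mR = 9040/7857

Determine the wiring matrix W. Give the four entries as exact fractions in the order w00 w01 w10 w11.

obs A: pose=(3,-7,E) → sL=2/5, sR=5/17, mL=-93/170, mR=43/170
obs B: pose=(-4,-1,N) → sL=160/81, sR=160/97, mL=-22000/7857, mR=9040/7857
sensor matrix S = [[2/5, 5/17], [160/81, 160/97]]; det S = 10528/133569
solve [mL_A; mL_B] = S·[w00; w01] and [mR_A; mR_B] = S·[w10; w11]:
  w00 = -1, w01 = -1/2, w10 = 1, w11 = -1/2

-1 -1/2 1 -1/2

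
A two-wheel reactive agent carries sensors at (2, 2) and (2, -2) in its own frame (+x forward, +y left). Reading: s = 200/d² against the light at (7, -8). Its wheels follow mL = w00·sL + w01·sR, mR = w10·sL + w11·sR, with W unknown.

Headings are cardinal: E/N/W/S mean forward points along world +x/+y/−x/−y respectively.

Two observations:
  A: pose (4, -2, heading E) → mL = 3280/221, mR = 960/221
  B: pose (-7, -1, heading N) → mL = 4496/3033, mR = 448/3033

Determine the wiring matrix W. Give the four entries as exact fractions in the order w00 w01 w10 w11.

obs A: pose=(4,-2,E) → sL=40/13, sR=200/17, mL=3280/221, mR=960/221
obs B: pose=(-7,-1,N) → sL=200/337, sR=8/9, mL=4496/3033, mR=448/3033
sensor matrix S = [[40/13, 200/17], [200/337, 8/9]]; det S = -2846720/670293
solve [mL_A; mL_B] = S·[w00; w01] and [mR_A; mR_B] = S·[w10; w11]:
  w00 = 1, w01 = 1, w10 = -1/2, w11 = 1/2

1 1 -1/2 1/2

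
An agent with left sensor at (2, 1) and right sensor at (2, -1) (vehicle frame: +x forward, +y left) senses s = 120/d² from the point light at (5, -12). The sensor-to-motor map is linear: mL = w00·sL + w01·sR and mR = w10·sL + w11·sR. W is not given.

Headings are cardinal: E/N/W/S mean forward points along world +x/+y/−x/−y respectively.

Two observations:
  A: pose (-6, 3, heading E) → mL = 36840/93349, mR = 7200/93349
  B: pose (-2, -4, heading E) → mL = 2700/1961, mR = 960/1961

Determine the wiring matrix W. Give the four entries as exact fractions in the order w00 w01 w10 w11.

obs A: pose=(-6,3,E) → sL=120/337, sR=120/277, mL=36840/93349, mR=7200/93349
obs B: pose=(-2,-4,E) → sL=60/53, sR=60/37, mL=2700/1961, mR=960/1961
sensor matrix S = [[120/337, 120/277], [60/53, 60/37]]; det S = 15926400/183057389
solve [mL_A; mL_B] = S·[w00; w01] and [mR_A; mR_B] = S·[w10; w11]:
  w00 = 1/2, w01 = 1/2, w10 = -1, w11 = 1

1/2 1/2 -1 1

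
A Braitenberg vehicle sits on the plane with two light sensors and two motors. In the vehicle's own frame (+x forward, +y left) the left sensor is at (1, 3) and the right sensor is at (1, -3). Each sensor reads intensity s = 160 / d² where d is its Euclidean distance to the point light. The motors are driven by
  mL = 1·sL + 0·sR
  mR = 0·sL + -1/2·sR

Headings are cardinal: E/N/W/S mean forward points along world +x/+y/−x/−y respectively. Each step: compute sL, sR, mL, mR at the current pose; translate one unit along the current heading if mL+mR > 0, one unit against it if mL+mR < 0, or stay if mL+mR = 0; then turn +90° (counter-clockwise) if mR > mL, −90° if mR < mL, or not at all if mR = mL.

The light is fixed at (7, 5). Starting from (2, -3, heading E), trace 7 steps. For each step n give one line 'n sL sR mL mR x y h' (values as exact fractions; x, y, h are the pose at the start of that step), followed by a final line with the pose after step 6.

0 160/41 160/137 160/41 -80/137 2 -3 E
1 80/41 16/13 80/41 -8/13 3 -3 S
2 160/169 160/61 160/169 -80/61 3 -4 W
3 8/5 5/2 8/5 -5/4 4 -4 N
4 160/29 32/25 160/29 -16/25 4 -3 E
5 80/41 80/53 80/41 -40/53 5 -3 S
6 160/153 32/9 160/153 -16/9 5 -4 W
final 6 -4 N

n=0: pose=(2,-3,E); sL=160/41, sR=160/137; mL=160/41, mR=-80/137; mL+mR=18640/5617 → advance +1; mR−mL=-25200/5617 → turn -1·90°
n=1: pose=(3,-3,S); sL=80/41, sR=16/13; mL=80/41, mR=-8/13; mL+mR=712/533 → advance +1; mR−mL=-1368/533 → turn -1·90°
n=2: pose=(3,-4,W); sL=160/169, sR=160/61; mL=160/169, mR=-80/61; mL+mR=-3760/10309 → advance -1; mR−mL=-23280/10309 → turn -1·90°
n=3: pose=(4,-4,N); sL=8/5, sR=5/2; mL=8/5, mR=-5/4; mL+mR=7/20 → advance +1; mR−mL=-57/20 → turn -1·90°
n=4: pose=(4,-3,E); sL=160/29, sR=32/25; mL=160/29, mR=-16/25; mL+mR=3536/725 → advance +1; mR−mL=-4464/725 → turn -1·90°
n=5: pose=(5,-3,S); sL=80/41, sR=80/53; mL=80/41, mR=-40/53; mL+mR=2600/2173 → advance +1; mR−mL=-5880/2173 → turn -1·90°
n=6: pose=(5,-4,W); sL=160/153, sR=32/9; mL=160/153, mR=-16/9; mL+mR=-112/153 → advance -1; mR−mL=-48/17 → turn -1·90°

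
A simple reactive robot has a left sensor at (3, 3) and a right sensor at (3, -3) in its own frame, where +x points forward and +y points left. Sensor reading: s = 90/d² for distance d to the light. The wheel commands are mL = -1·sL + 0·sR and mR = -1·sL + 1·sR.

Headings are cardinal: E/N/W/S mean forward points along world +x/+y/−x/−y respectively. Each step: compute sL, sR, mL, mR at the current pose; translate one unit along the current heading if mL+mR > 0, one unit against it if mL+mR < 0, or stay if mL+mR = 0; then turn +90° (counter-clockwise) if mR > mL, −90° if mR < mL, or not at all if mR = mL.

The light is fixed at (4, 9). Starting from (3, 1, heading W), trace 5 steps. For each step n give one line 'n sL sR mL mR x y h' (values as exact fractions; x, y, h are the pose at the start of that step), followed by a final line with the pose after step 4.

n=0: pose=(3,1,W); sL=90/137, sR=90/41; mL=-90/137, mR=8640/5617; mL+mR=4950/5617 → advance +1; mR−mL=90/41 → turn +1·90°
n=1: pose=(2,1,S); sL=45/61, sR=45/73; mL=-45/61, mR=-540/4453; mL+mR=-3825/4453 → advance -1; mR−mL=45/73 → turn +1·90°
n=2: pose=(2,2,E); sL=90/17, sR=90/101; mL=-90/17, mR=-7560/1717; mL+mR=-16650/1717 → advance -1; mR−mL=90/101 → turn +1·90°
n=3: pose=(1,2,N); sL=45/26, sR=45/8; mL=-45/26, mR=405/104; mL+mR=225/104 → advance +1; mR−mL=45/8 → turn +1·90°
n=4: pose=(1,3,W); sL=10/13, sR=2; mL=-10/13, mR=16/13; mL+mR=6/13 → advance +1; mR−mL=2 → turn +1·90°

0 90/137 90/41 -90/137 8640/5617 3 1 W
1 45/61 45/73 -45/61 -540/4453 2 1 S
2 90/17 90/101 -90/17 -7560/1717 2 2 E
3 45/26 45/8 -45/26 405/104 1 2 N
4 10/13 2 -10/13 16/13 1 3 W
final 0 3 S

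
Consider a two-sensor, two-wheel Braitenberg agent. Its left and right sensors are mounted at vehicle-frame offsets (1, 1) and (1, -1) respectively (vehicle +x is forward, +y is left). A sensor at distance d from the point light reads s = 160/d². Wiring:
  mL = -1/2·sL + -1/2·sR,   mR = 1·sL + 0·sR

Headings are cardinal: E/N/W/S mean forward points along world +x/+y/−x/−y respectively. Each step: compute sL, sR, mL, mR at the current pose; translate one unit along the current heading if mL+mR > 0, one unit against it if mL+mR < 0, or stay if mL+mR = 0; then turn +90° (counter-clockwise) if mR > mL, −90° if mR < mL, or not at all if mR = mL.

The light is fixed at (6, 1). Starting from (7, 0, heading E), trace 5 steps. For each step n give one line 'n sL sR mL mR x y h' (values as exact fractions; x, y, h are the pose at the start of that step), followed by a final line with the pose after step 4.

0 40 20 -30 40 7 0 E
1 160 160/9 -800/9 160 8 0 N
2 80 80 -80 80 8 1 W
3 16 80 -48 16 8 1 S
4 160/13 160/9 -1760/117 160/13 8 2 E
final 7 2 N

n=0: pose=(7,0,E); sL=40, sR=20; mL=-30, mR=40; mL+mR=10 → advance +1; mR−mL=70 → turn +1·90°
n=1: pose=(8,0,N); sL=160, sR=160/9; mL=-800/9, mR=160; mL+mR=640/9 → advance +1; mR−mL=2240/9 → turn +1·90°
n=2: pose=(8,1,W); sL=80, sR=80; mL=-80, mR=80; mL+mR=0 → advance +0; mR−mL=160 → turn +1·90°
n=3: pose=(8,1,S); sL=16, sR=80; mL=-48, mR=16; mL+mR=-32 → advance -1; mR−mL=64 → turn +1·90°
n=4: pose=(8,2,E); sL=160/13, sR=160/9; mL=-1760/117, mR=160/13; mL+mR=-320/117 → advance -1; mR−mL=3200/117 → turn +1·90°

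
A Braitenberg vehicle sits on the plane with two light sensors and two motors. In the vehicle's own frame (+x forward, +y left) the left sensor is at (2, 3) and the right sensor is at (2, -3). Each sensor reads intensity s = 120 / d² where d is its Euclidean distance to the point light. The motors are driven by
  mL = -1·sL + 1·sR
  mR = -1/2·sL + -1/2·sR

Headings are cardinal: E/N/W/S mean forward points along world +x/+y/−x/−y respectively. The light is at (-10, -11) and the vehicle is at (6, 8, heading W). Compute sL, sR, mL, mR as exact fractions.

left sensor world pos  = (4, 5); dL² = 452
right sensor world pos = (4, 11); dR² = 680
sL = 120/452 = 30/113
sR = 120/680 = 3/17
mL = -1·sL + 1·sR = -171/1921
mR = -1/2·sL + -1/2·sR = -849/3842

30/113 3/17 -171/1921 -849/3842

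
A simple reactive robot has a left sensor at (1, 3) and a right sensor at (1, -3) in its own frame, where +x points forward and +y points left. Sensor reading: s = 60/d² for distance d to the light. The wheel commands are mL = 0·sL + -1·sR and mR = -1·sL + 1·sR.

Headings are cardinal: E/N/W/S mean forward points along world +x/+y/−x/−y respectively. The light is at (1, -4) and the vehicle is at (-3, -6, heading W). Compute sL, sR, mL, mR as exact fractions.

6/5 30/13 -30/13 72/65

left sensor world pos  = (-4, -9); dL² = 50
right sensor world pos = (-4, -3); dR² = 26
sL = 60/50 = 6/5
sR = 60/26 = 30/13
mL = 0·sL + -1·sR = -30/13
mR = -1·sL + 1·sR = 72/65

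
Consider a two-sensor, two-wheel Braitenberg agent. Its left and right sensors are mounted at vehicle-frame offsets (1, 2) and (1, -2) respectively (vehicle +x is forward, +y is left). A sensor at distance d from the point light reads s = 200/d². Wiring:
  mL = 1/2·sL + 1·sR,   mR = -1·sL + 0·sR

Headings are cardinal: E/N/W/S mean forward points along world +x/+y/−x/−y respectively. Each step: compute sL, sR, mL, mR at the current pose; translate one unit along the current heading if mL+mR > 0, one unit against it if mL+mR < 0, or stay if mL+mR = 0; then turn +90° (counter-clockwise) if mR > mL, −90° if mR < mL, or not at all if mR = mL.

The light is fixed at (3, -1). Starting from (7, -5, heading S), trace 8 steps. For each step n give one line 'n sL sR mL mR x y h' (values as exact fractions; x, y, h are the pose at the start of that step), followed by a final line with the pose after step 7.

0 200/61 200/29 15100/1769 -200/61 7 -5 S
1 100/29 100/9 3350/261 -100/29 7 -6 W
2 200/17 200/41 7500/697 -200/17 6 -6 N
3 25/4 5/2 45/8 -25/4 6 -7 E
4 40/13 200/49 3580/637 -40/13 5 -7 S
5 100/41 100/13 4750/533 -100/41 5 -8 W
6 200/37 40/9 2380/333 -200/37 4 -8 N
7 10 50/17 135/17 -10 4 -7 E
final 3 -7 S

n=0: pose=(7,-5,S); sL=200/61, sR=200/29; mL=15100/1769, mR=-200/61; mL+mR=9300/1769 → advance +1; mR−mL=-20900/1769 → turn -1·90°
n=1: pose=(7,-6,W); sL=100/29, sR=100/9; mL=3350/261, mR=-100/29; mL+mR=2450/261 → advance +1; mR−mL=-4250/261 → turn -1·90°
n=2: pose=(6,-6,N); sL=200/17, sR=200/41; mL=7500/697, mR=-200/17; mL+mR=-700/697 → advance -1; mR−mL=-15700/697 → turn -1·90°
n=3: pose=(6,-7,E); sL=25/4, sR=5/2; mL=45/8, mR=-25/4; mL+mR=-5/8 → advance -1; mR−mL=-95/8 → turn -1·90°
n=4: pose=(5,-7,S); sL=40/13, sR=200/49; mL=3580/637, mR=-40/13; mL+mR=1620/637 → advance +1; mR−mL=-5540/637 → turn -1·90°
n=5: pose=(5,-8,W); sL=100/41, sR=100/13; mL=4750/533, mR=-100/41; mL+mR=3450/533 → advance +1; mR−mL=-6050/533 → turn -1·90°
n=6: pose=(4,-8,N); sL=200/37, sR=40/9; mL=2380/333, mR=-200/37; mL+mR=580/333 → advance +1; mR−mL=-4180/333 → turn -1·90°
n=7: pose=(4,-7,E); sL=10, sR=50/17; mL=135/17, mR=-10; mL+mR=-35/17 → advance -1; mR−mL=-305/17 → turn -1·90°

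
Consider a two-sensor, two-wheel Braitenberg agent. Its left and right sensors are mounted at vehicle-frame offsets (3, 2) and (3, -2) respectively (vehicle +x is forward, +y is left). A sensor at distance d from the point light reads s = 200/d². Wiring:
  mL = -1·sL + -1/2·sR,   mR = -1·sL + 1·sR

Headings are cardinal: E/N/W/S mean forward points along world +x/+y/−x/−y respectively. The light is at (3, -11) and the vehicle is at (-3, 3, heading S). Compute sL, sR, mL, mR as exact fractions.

200/137 40/37 -10140/5069 -1920/5069

left sensor world pos  = (-1, 0); dL² = 137
right sensor world pos = (-5, 0); dR² = 185
sL = 200/137 = 200/137
sR = 200/185 = 40/37
mL = -1·sL + -1/2·sR = -10140/5069
mR = -1·sL + 1·sR = -1920/5069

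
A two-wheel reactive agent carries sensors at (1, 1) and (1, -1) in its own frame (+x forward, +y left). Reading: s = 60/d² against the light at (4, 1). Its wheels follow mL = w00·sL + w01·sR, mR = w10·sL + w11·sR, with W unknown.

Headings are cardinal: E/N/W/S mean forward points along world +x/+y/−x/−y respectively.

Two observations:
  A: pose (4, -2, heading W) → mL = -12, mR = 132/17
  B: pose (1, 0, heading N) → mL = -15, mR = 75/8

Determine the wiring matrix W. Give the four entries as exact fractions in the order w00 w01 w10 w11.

0 -1 1/2 1/2

obs A: pose=(4,-2,W) → sL=60/17, sR=12, mL=-12, mR=132/17
obs B: pose=(1,0,N) → sL=15/4, sR=15, mL=-15, mR=75/8
sensor matrix S = [[60/17, 12], [15/4, 15]]; det S = 135/17
solve [mL_A; mL_B] = S·[w00; w01] and [mR_A; mR_B] = S·[w10; w11]:
  w00 = 0, w01 = -1, w10 = 1/2, w11 = 1/2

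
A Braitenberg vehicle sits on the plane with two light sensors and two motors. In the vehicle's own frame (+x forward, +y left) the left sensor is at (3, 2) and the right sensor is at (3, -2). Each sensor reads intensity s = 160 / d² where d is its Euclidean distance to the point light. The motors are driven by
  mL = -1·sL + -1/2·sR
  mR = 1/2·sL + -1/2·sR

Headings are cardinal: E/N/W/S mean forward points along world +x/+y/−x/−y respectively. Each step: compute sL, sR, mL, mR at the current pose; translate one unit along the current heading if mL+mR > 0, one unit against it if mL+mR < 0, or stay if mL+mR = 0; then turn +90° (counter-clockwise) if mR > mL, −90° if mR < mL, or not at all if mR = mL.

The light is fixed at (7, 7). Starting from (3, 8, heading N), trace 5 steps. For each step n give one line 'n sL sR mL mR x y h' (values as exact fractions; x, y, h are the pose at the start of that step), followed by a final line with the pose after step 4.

n=0: pose=(3,8,N); sL=40/13, sR=8; mL=-92/13, mR=-32/13; mL+mR=-124/13 → advance -1; mR−mL=60/13 → turn +1·90°
n=1: pose=(3,7,W); sL=160/53, sR=160/53; mL=-240/53, mR=0; mL+mR=-240/53 → advance -1; mR−mL=240/53 → turn +1·90°
n=2: pose=(4,7,S); sL=16, sR=80/17; mL=-312/17, mR=96/17; mL+mR=-216/17 → advance -1; mR−mL=24 → turn +1·90°
n=3: pose=(4,8,E); sL=160/9, sR=160; mL=-880/9, mR=-640/9; mL+mR=-1520/9 → advance -1; mR−mL=80/3 → turn +1·90°
n=4: pose=(3,8,N); sL=40/13, sR=8; mL=-92/13, mR=-32/13; mL+mR=-124/13 → advance -1; mR−mL=60/13 → turn +1·90°

0 40/13 8 -92/13 -32/13 3 8 N
1 160/53 160/53 -240/53 0 3 7 W
2 16 80/17 -312/17 96/17 4 7 S
3 160/9 160 -880/9 -640/9 4 8 E
4 40/13 8 -92/13 -32/13 3 8 N
final 3 7 W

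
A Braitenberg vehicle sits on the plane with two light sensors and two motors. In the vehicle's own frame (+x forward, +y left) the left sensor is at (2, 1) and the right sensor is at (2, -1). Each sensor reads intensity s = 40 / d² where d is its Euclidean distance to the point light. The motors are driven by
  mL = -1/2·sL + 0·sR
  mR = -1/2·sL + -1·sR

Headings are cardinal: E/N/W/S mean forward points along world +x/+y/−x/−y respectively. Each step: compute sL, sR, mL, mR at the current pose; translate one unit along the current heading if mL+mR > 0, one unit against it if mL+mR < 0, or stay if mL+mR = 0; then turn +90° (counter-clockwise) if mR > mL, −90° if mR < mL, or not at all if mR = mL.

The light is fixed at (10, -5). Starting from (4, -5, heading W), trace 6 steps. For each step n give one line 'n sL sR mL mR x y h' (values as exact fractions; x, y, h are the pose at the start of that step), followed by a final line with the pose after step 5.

n=0: pose=(4,-5,W); sL=8/13, sR=8/13; mL=-4/13, mR=-12/13; mL+mR=-16/13 → advance -1; mR−mL=-8/13 → turn -1·90°
n=1: pose=(5,-5,N); sL=1, sR=2; mL=-1/2, mR=-5/2; mL+mR=-3 → advance -1; mR−mL=-2 → turn -1·90°
n=2: pose=(5,-6,E); sL=40/9, sR=40/13; mL=-20/9, mR=-620/117; mL+mR=-880/117 → advance -1; mR−mL=-40/13 → turn -1·90°
n=3: pose=(4,-6,S); sL=20/17, sR=20/29; mL=-10/17, mR=-630/493; mL+mR=-920/493 → advance -1; mR−mL=-20/29 → turn -1·90°
n=4: pose=(4,-5,W); sL=8/13, sR=8/13; mL=-4/13, mR=-12/13; mL+mR=-16/13 → advance -1; mR−mL=-8/13 → turn -1·90°
n=5: pose=(5,-5,N); sL=1, sR=2; mL=-1/2, mR=-5/2; mL+mR=-3 → advance -1; mR−mL=-2 → turn -1·90°

0 8/13 8/13 -4/13 -12/13 4 -5 W
1 1 2 -1/2 -5/2 5 -5 N
2 40/9 40/13 -20/9 -620/117 5 -6 E
3 20/17 20/29 -10/17 -630/493 4 -6 S
4 8/13 8/13 -4/13 -12/13 4 -5 W
5 1 2 -1/2 -5/2 5 -5 N
final 5 -6 E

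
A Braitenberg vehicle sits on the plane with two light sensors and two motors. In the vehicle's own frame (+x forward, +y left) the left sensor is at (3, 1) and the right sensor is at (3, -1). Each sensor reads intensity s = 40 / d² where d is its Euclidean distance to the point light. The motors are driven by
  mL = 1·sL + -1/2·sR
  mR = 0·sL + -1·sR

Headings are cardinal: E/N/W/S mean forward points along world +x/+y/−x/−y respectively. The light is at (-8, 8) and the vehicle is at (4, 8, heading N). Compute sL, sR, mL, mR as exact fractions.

4/13 20/89 226/1157 -20/89

left sensor world pos  = (3, 11); dL² = 130
right sensor world pos = (5, 11); dR² = 178
sL = 40/130 = 4/13
sR = 40/178 = 20/89
mL = 1·sL + -1/2·sR = 226/1157
mR = 0·sL + -1·sR = -20/89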